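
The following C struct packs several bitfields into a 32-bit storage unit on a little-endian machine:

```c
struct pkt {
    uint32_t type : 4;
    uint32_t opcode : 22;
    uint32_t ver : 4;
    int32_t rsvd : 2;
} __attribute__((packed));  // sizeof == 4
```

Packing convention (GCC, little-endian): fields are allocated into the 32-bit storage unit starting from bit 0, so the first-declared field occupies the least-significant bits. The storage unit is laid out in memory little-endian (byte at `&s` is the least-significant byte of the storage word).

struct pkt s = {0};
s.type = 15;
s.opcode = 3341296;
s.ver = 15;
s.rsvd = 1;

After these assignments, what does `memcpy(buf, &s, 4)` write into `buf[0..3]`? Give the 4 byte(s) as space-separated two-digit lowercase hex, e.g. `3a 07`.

0f bf 2f 7f

[0+:4] type=15 & 0xf = 0xf; word=0x0000000f
[4+:22] opcode=3341296 & 0x3fffff = 0x32fbf0; word=0x032fbf0f
[26+:4] ver=15 & 0xf = 0xf; word=0x3f2fbf0f
[30+:2] rsvd=1 & 0x3 = 0x1; word=0x7f2fbf0f
word = 0x7f2fbf0f → little-endian bytes:
  [0]=0x0f  [1]=0xbf  [2]=0x2f  [3]=0x7f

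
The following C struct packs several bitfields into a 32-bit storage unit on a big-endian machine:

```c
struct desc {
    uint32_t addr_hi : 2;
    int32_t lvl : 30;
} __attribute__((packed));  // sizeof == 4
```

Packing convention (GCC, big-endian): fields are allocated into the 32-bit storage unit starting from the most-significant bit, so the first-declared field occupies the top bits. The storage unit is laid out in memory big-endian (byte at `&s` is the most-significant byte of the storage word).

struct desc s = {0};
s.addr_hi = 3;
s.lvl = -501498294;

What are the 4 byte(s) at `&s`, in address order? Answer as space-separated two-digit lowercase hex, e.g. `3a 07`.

addr_hi (2b) val=3 bits=0x3 at bit 30: 0xc0000000
lvl (30b) val=-501498294 bits=0x221bbe4a at bit 0: 0xe21bbe4a
word = 0xe21bbe4a → big-endian bytes:
  [0]=0xe2  [1]=0x1b  [2]=0xbe  [3]=0x4a

e2 1b be 4a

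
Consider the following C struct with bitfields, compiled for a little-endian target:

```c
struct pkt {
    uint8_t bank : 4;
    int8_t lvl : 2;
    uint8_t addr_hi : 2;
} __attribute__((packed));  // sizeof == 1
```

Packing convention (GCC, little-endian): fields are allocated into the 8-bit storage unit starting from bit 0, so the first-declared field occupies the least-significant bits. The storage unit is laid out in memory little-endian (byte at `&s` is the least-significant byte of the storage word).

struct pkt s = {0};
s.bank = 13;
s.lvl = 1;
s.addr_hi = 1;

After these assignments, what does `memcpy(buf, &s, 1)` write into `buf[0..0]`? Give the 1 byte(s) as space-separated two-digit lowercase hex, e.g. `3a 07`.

5d

[0+:4] bank=13 & 0xf = 0xd; word=0x0d
[4+:2] lvl=1 & 0x3 = 0x1; word=0x1d
[6+:2] addr_hi=1 & 0x3 = 0x1; word=0x5d
word = 0x5d → little-endian bytes:
  [0]=0x5d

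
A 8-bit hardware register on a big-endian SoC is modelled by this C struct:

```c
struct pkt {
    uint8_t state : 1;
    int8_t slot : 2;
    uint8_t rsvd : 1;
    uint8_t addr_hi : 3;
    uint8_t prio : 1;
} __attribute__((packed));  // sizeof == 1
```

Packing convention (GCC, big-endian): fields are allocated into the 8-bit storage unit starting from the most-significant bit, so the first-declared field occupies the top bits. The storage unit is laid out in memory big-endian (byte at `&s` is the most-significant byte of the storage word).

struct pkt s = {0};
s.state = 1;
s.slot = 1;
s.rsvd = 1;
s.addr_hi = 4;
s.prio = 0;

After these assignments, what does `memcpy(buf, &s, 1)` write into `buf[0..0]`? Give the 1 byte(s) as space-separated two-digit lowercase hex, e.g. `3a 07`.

b8

state:1 = 1 → 0x1 << 7 → word 0x80
slot:2 = 1 → 0x1 << 5 → word 0xa0
rsvd:1 = 1 → 0x1 << 4 → word 0xb0
addr_hi:3 = 4 → 0x4 << 1 → word 0xb8
prio:1 = 0 → 0x0 << 0 → word 0xb8
word = 0xb8 → big-endian bytes:
  [0]=0xb8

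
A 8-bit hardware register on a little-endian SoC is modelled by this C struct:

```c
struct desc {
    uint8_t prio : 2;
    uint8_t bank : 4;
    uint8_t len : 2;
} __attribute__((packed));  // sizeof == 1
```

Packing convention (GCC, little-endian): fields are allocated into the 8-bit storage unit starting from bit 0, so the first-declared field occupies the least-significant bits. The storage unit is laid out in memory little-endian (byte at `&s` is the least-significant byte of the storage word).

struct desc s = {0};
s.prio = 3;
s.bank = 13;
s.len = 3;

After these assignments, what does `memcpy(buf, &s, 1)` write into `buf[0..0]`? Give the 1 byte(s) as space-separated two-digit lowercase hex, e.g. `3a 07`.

prio (2b) val=3 bits=0x3 at bit 0: 0x03
bank (4b) val=13 bits=0xd at bit 2: 0x37
len (2b) val=3 bits=0x3 at bit 6: 0xf7
word = 0xf7 → little-endian bytes:
  [0]=0xf7

f7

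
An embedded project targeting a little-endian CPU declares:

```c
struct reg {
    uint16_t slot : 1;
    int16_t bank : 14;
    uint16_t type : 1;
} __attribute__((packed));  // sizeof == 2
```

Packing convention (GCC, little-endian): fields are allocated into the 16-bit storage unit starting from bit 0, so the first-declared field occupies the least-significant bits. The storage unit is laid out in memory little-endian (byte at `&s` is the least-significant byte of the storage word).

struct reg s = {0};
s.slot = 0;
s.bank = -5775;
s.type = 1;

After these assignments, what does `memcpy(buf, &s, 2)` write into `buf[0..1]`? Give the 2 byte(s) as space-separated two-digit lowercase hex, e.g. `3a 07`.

e2 d2

slot:1 = 0 → 0x0 << 0 → word 0x0000
bank:14 = -5775 → 0x2971 << 1 → word 0x52e2
type:1 = 1 → 0x1 << 15 → word 0xd2e2
word = 0xd2e2 → little-endian bytes:
  [0]=0xe2  [1]=0xd2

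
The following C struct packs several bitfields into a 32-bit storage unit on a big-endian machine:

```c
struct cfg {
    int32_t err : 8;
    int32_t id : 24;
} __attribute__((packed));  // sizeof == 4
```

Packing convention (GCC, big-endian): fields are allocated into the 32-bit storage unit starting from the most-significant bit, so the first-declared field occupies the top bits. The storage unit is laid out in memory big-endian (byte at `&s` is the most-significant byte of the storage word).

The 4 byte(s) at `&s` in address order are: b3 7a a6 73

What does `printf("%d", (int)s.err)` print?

[0]=0xb3 [1]=0x7a [2]=0xa6 [3]=0x73 (big-endian) → word 0xb37aa673
err:8 @ bit 24 → (0xb37aa673>>24)&0xff = 0xb3  ←
id:24 @ bit 0 → (0xb37aa673>>0)&0xffffff = 0x7aa673
err signed 8b, MSB=1: 179 - 256 = -77

-77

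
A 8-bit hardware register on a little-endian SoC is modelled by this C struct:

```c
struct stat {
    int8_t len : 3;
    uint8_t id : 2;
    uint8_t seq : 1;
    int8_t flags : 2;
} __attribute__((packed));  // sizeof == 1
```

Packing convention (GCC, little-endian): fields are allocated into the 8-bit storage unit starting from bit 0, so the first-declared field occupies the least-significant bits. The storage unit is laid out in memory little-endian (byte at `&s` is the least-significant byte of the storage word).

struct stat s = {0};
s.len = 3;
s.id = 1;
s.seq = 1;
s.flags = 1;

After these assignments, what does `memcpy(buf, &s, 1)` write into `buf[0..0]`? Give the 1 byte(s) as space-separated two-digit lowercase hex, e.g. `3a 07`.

len (3b) val=3 bits=0x3 at bit 0: 0x03
id (2b) val=1 bits=0x1 at bit 3: 0x0b
seq (1b) val=1 bits=0x1 at bit 5: 0x2b
flags (2b) val=1 bits=0x1 at bit 6: 0x6b
word = 0x6b → little-endian bytes:
  [0]=0x6b

6b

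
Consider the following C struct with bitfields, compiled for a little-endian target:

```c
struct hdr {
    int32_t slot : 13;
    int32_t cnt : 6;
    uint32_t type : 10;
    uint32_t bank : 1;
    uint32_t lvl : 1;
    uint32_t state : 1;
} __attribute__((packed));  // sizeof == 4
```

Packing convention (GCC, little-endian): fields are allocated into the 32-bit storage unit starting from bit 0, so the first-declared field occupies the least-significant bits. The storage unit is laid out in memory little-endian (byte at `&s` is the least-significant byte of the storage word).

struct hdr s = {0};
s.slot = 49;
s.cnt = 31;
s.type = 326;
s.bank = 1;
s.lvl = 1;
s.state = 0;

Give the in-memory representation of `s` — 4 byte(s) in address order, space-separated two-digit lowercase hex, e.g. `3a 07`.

slot (13b) val=49 bits=0x31 at bit 0: 0x00000031
cnt (6b) val=31 bits=0x1f at bit 13: 0x0003e031
type (10b) val=326 bits=0x146 at bit 19: 0x0a33e031
bank (1b) val=1 bits=0x1 at bit 29: 0x2a33e031
lvl (1b) val=1 bits=0x1 at bit 30: 0x6a33e031
state (1b) val=0 bits=0x0 at bit 31: 0x6a33e031
word = 0x6a33e031 → little-endian bytes:
  [0]=0x31  [1]=0xe0  [2]=0x33  [3]=0x6a

31 e0 33 6a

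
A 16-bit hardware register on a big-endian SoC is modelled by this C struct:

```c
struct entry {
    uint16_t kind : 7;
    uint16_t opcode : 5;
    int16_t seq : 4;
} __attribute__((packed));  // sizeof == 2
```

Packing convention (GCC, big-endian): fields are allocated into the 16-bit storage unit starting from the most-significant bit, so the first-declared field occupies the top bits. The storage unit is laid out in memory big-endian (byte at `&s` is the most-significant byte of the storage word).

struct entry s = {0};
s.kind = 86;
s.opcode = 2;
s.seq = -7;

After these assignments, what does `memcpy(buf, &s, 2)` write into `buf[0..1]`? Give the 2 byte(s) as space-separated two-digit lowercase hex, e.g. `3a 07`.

ac 29

kind:7 = 86 → 0x56 << 9 → word 0xac00
opcode:5 = 2 → 0x2 << 4 → word 0xac20
seq:4 = -7 → 0x9 << 0 → word 0xac29
word = 0xac29 → big-endian bytes:
  [0]=0xac  [1]=0x29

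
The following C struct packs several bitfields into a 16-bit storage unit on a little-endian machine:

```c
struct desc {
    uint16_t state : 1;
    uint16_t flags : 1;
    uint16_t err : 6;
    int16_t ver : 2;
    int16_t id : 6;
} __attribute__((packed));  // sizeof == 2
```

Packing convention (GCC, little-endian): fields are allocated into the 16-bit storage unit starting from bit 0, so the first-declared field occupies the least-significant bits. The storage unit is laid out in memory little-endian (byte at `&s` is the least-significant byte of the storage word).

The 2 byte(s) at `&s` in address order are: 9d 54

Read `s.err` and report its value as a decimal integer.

39

[0]=0x9d [1]=0x54 (little-endian) → word 0x549d
state:1 @ bit 0 → (0x549d>>0)&0x1 = 0x1
flags:1 @ bit 1 → (0x549d>>1)&0x1 = 0x0
err:6 @ bit 2 → (0x549d>>2)&0x3f = 0x27  ←
ver:2 @ bit 8 → (0x549d>>8)&0x3 = 0x0
id:6 @ bit 10 → (0x549d>>10)&0x3f = 0x15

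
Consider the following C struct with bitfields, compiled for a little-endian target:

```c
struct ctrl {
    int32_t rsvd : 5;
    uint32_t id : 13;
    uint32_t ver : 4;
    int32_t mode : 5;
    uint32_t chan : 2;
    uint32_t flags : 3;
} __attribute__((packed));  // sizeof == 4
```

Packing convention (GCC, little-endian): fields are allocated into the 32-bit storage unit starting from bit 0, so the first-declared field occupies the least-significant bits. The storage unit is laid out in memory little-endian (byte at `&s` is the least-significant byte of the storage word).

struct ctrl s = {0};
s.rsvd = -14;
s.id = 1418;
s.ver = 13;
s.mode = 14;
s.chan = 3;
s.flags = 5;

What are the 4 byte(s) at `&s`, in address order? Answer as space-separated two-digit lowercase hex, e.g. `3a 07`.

rsvd:5 = -14 → 0x12 << 0 → word 0x00000012
id:13 = 1418 → 0x58a << 5 → word 0x0000b152
ver:4 = 13 → 0xd << 18 → word 0x0034b152
mode:5 = 14 → 0xe << 22 → word 0x03b4b152
chan:2 = 3 → 0x3 << 27 → word 0x1bb4b152
flags:3 = 5 → 0x5 << 29 → word 0xbbb4b152
word = 0xbbb4b152 → little-endian bytes:
  [0]=0x52  [1]=0xb1  [2]=0xb4  [3]=0xbb

52 b1 b4 bb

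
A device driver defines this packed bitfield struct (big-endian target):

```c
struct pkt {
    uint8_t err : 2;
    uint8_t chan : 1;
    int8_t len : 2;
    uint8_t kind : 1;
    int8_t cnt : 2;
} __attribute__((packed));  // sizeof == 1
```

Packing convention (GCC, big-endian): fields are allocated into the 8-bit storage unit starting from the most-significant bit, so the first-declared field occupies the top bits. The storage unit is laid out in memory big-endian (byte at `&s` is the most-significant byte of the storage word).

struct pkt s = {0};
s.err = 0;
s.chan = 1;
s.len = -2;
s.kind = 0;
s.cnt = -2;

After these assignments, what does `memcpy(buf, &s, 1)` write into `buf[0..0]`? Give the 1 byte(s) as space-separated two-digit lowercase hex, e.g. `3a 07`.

32

err (2b) val=0 bits=0x0 at bit 6: 0x00
chan (1b) val=1 bits=0x1 at bit 5: 0x20
len (2b) val=-2 bits=0x2 at bit 3: 0x30
kind (1b) val=0 bits=0x0 at bit 2: 0x30
cnt (2b) val=-2 bits=0x2 at bit 0: 0x32
word = 0x32 → big-endian bytes:
  [0]=0x32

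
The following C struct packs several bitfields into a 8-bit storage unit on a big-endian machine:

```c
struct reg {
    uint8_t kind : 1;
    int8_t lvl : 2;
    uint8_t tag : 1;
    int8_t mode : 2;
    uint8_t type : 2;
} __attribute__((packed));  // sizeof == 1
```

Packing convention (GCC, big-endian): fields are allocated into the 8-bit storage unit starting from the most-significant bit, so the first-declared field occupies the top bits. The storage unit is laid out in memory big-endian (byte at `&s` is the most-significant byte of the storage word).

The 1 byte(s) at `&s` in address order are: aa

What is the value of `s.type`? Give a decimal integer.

[0]=0xaa (big-endian) → word 0xaa
kind [7+:1] = (word>>7) & 0x1 = 1
lvl [5+:2] = (word>>5) & 0x3 = 1
tag [4+:1] = (word>>4) & 0x1 = 0
mode [2+:2] = (word>>2) & 0x3 = 2
type [0+:2] = (word>>0) & 0x3 = 2  ←

2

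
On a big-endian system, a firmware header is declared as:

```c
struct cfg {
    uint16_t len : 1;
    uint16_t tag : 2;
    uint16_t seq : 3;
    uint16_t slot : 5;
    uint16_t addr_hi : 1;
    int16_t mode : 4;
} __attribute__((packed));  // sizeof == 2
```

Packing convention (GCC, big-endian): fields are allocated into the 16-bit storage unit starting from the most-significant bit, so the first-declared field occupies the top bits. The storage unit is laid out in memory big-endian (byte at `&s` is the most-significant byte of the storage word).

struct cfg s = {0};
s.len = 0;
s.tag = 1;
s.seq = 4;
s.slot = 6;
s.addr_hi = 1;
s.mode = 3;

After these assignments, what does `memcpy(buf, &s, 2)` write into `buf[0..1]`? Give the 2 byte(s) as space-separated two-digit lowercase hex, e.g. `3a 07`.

len (1b) val=0 bits=0x0 at bit 15: 0x0000
tag (2b) val=1 bits=0x1 at bit 13: 0x2000
seq (3b) val=4 bits=0x4 at bit 10: 0x3000
slot (5b) val=6 bits=0x6 at bit 5: 0x30c0
addr_hi (1b) val=1 bits=0x1 at bit 4: 0x30d0
mode (4b) val=3 bits=0x3 at bit 0: 0x30d3
word = 0x30d3 → big-endian bytes:
  [0]=0x30  [1]=0xd3

30 d3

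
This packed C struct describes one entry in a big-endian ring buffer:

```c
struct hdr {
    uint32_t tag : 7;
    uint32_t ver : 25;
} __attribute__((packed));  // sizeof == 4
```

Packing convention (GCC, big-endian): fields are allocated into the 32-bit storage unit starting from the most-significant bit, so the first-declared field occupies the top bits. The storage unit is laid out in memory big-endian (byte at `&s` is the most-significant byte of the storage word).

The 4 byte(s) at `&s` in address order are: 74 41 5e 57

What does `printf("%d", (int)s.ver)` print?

[0]=0x74 [1]=0x41 [2]=0x5e [3]=0x57 (big-endian) → word 0x74415e57
tag:7 @ bit 25 → (0x74415e57>>25)&0x7f = 0x3a
ver:25 @ bit 0 → (0x74415e57>>0)&0x1ffffff = 0x415e57  ←

4283991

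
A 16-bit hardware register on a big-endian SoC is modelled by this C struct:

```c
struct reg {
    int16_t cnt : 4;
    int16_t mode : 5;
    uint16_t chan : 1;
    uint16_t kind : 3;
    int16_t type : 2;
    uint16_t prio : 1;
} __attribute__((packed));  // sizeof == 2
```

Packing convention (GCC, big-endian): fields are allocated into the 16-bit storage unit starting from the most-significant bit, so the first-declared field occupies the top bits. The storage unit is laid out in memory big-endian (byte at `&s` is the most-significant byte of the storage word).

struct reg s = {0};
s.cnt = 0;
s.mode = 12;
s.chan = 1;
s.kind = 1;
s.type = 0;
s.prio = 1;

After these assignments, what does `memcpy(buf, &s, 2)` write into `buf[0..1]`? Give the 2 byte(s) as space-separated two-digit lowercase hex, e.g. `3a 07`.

06 49

cnt:4 = 0 → 0x0 << 12 → word 0x0000
mode:5 = 12 → 0xc << 7 → word 0x0600
chan:1 = 1 → 0x1 << 6 → word 0x0640
kind:3 = 1 → 0x1 << 3 → word 0x0648
type:2 = 0 → 0x0 << 1 → word 0x0648
prio:1 = 1 → 0x1 << 0 → word 0x0649
word = 0x0649 → big-endian bytes:
  [0]=0x06  [1]=0x49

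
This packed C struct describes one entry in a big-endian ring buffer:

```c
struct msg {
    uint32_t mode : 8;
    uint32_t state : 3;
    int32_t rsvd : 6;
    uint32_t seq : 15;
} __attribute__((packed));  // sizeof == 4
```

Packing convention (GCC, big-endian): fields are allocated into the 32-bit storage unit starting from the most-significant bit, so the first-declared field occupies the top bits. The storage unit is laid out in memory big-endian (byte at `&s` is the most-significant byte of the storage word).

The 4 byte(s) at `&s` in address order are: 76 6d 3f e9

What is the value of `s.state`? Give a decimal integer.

3

[0]=0x76 [1]=0x6d [2]=0x3f [3]=0xe9 (big-endian) → word 0x766d3fe9
mode:8 @ bit 24 → (0x766d3fe9>>24)&0xff = 0x76
state:3 @ bit 21 → (0x766d3fe9>>21)&0x7 = 0x3  ←
rsvd:6 @ bit 15 → (0x766d3fe9>>15)&0x3f = 0x1a
seq:15 @ bit 0 → (0x766d3fe9>>0)&0x7fff = 0x3fe9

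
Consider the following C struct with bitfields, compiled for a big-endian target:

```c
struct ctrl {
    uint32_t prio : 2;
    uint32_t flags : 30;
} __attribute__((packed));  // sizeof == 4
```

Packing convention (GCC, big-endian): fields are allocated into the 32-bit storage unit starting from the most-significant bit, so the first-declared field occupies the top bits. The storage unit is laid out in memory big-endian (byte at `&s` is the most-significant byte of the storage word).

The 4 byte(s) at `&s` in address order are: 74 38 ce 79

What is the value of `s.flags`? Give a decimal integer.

[0]=0x74 [1]=0x38 [2]=0xce [3]=0x79 (big-endian) → word 0x7438ce79
prio:2 @ bit 30 → (0x7438ce79>>30)&0x3 = 0x1
flags:30 @ bit 0 → (0x7438ce79>>0)&0x3fffffff = 0x3438ce79  ←

876138105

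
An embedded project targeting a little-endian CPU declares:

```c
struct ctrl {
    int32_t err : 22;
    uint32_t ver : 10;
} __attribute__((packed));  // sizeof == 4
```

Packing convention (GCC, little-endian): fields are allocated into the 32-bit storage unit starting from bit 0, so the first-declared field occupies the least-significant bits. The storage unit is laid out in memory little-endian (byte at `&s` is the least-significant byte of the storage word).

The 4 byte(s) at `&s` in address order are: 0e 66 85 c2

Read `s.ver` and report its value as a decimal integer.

778

[0]=0x0e [1]=0x66 [2]=0x85 [3]=0xc2 (little-endian) → word 0xc285660e
err [0+:22] = (word>>0) & 0x3fffff = 353806
ver [22+:10] = (word>>22) & 0x3ff = 778  ←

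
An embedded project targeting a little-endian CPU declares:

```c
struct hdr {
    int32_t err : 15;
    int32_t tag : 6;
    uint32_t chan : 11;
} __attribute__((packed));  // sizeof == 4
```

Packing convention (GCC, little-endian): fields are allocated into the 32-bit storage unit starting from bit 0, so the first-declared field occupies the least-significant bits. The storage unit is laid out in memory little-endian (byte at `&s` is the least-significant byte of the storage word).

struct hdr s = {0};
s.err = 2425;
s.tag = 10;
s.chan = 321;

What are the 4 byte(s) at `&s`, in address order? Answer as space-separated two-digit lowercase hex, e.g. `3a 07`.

79 09 25 28

err:15 = 2425 → 0x979 << 0 → word 0x00000979
tag:6 = 10 → 0xa << 15 → word 0x00050979
chan:11 = 321 → 0x141 << 21 → word 0x28250979
word = 0x28250979 → little-endian bytes:
  [0]=0x79  [1]=0x09  [2]=0x25  [3]=0x28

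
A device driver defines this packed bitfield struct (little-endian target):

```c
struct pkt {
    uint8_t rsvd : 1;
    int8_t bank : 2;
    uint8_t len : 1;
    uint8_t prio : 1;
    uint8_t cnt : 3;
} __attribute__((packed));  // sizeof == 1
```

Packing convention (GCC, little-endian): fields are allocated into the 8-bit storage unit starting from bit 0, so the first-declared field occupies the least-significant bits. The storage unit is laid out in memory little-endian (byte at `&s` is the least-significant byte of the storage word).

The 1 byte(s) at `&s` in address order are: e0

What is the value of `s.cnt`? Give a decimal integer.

7

[0]=0xe0 (little-endian) → word 0xe0
rsvd [0+:1] = (word>>0) & 0x1 = 0
bank [1+:2] = (word>>1) & 0x3 = 0
len [3+:1] = (word>>3) & 0x1 = 0
prio [4+:1] = (word>>4) & 0x1 = 0
cnt [5+:3] = (word>>5) & 0x7 = 7  ←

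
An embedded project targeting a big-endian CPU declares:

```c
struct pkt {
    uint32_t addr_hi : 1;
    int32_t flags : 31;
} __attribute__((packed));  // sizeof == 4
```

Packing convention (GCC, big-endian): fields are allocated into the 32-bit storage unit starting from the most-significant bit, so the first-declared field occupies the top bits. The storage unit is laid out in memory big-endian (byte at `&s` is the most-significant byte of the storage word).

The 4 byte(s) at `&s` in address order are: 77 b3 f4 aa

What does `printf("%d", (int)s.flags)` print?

-139201366

[0]=0x77 [1]=0xb3 [2]=0xf4 [3]=0xaa (big-endian) → word 0x77b3f4aa
addr_hi [31+:1] = (word>>31) & 0x1 = 0
flags [0+:31] = (word>>0) & 0x7fffffff = 2008282282  ←
flags signed 31b, MSB=1: 2008282282 - 2147483648 = -139201366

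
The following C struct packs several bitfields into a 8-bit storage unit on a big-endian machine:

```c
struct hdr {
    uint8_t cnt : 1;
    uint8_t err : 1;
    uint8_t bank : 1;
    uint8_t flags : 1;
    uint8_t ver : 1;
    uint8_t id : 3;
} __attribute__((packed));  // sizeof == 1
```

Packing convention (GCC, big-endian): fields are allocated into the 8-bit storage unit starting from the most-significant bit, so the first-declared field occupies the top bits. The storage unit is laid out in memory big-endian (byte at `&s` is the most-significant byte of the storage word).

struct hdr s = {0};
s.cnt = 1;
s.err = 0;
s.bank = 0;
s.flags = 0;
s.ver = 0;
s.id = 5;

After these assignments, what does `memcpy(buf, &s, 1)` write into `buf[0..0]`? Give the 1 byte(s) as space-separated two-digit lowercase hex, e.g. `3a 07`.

85

cnt:1 = 1 → 0x1 << 7 → word 0x80
err:1 = 0 → 0x0 << 6 → word 0x80
bank:1 = 0 → 0x0 << 5 → word 0x80
flags:1 = 0 → 0x0 << 4 → word 0x80
ver:1 = 0 → 0x0 << 3 → word 0x80
id:3 = 5 → 0x5 << 0 → word 0x85
word = 0x85 → big-endian bytes:
  [0]=0x85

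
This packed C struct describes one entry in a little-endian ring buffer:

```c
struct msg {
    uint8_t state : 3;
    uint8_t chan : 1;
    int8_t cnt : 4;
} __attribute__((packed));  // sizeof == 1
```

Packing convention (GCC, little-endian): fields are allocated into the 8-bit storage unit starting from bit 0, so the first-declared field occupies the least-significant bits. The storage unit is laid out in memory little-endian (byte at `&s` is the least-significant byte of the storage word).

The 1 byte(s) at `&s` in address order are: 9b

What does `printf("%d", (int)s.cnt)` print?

-7

[0]=0x9b (little-endian) → word 0x9b
state:3 @ bit 0 → (0x9b>>0)&0x7 = 0x3
chan:1 @ bit 3 → (0x9b>>3)&0x1 = 0x1
cnt:4 @ bit 4 → (0x9b>>4)&0xf = 0x9  ←
cnt signed 4b, MSB=1: 9 - 16 = -7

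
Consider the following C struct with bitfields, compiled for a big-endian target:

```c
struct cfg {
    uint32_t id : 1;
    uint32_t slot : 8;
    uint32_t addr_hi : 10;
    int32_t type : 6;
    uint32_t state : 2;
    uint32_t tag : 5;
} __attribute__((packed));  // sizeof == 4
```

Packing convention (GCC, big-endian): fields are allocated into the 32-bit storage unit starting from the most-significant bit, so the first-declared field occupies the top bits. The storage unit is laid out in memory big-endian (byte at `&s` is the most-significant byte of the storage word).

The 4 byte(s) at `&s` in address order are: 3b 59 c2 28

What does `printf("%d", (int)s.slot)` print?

118

[0]=0x3b [1]=0x59 [2]=0xc2 [3]=0x28 (big-endian) → word 0x3b59c228
id [31+:1] = (word>>31) & 0x1 = 0
slot [23+:8] = (word>>23) & 0xff = 118  ←
addr_hi [13+:10] = (word>>13) & 0x3ff = 718
type [7+:6] = (word>>7) & 0x3f = 4
state [5+:2] = (word>>5) & 0x3 = 1
tag [0+:5] = (word>>0) & 0x1f = 8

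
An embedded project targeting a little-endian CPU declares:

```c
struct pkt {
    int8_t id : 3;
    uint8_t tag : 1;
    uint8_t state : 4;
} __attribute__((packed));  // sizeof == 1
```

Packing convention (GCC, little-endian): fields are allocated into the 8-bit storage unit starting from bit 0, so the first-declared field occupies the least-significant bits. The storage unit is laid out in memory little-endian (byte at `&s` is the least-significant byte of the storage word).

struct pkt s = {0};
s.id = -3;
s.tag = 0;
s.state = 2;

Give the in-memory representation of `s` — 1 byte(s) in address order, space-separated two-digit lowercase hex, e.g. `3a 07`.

id:3 = -3 → 0x5 << 0 → word 0x05
tag:1 = 0 → 0x0 << 3 → word 0x05
state:4 = 2 → 0x2 << 4 → word 0x25
word = 0x25 → little-endian bytes:
  [0]=0x25

25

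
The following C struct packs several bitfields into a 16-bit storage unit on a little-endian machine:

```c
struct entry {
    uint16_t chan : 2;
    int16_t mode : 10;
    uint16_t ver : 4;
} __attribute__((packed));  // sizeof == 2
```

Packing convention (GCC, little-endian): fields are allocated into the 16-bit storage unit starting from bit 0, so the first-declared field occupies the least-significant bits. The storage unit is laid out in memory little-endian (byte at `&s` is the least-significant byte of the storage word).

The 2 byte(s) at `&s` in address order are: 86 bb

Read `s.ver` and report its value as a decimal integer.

[0]=0x86 [1]=0xbb (little-endian) → word 0xbb86
chan [0+:2] = (word>>0) & 0x3 = 2
mode [2+:10] = (word>>2) & 0x3ff = 737
ver [12+:4] = (word>>12) & 0xf = 11  ←

11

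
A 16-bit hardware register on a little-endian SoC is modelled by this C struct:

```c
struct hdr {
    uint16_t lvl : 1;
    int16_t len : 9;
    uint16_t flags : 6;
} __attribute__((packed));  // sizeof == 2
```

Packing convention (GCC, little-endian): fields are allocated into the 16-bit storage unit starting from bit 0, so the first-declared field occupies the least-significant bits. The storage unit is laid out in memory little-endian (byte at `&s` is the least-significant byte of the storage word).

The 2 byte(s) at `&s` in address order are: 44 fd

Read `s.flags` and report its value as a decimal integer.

63

[0]=0x44 [1]=0xfd (little-endian) → word 0xfd44
lvl:1 @ bit 0 → (0xfd44>>0)&0x1 = 0x0
len:9 @ bit 1 → (0xfd44>>1)&0x1ff = 0xa2
flags:6 @ bit 10 → (0xfd44>>10)&0x3f = 0x3f  ←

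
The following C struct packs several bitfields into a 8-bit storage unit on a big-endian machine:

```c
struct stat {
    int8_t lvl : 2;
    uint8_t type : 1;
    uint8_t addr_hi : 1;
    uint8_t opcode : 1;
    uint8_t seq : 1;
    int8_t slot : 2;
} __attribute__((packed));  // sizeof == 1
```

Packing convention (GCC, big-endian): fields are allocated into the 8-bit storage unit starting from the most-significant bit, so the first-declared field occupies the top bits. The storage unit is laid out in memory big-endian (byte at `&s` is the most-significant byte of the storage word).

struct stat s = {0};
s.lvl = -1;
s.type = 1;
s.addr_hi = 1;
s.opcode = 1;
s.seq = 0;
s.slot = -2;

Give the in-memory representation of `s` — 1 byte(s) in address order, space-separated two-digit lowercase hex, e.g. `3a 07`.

fa

[6+:2] lvl=-1 & 0x3 = 0x3; word=0xc0
[5+:1] type=1 & 0x1 = 0x1; word=0xe0
[4+:1] addr_hi=1 & 0x1 = 0x1; word=0xf0
[3+:1] opcode=1 & 0x1 = 0x1; word=0xf8
[2+:1] seq=0 & 0x1 = 0x0; word=0xf8
[0+:2] slot=-2 & 0x3 = 0x2; word=0xfa
word = 0xfa → big-endian bytes:
  [0]=0xfa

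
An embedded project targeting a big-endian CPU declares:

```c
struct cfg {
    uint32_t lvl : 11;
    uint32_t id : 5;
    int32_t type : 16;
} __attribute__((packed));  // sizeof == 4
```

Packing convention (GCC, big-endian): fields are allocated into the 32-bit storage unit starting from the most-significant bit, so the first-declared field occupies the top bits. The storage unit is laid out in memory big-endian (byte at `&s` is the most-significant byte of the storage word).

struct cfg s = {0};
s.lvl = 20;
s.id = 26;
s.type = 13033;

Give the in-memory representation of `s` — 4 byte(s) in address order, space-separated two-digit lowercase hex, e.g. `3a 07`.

02 9a 32 e9

[21+:11] lvl=20 & 0x7ff = 0x14; word=0x02800000
[16+:5] id=26 & 0x1f = 0x1a; word=0x029a0000
[0+:16] type=13033 & 0xffff = 0x32e9; word=0x029a32e9
word = 0x029a32e9 → big-endian bytes:
  [0]=0x02  [1]=0x9a  [2]=0x32  [3]=0xe9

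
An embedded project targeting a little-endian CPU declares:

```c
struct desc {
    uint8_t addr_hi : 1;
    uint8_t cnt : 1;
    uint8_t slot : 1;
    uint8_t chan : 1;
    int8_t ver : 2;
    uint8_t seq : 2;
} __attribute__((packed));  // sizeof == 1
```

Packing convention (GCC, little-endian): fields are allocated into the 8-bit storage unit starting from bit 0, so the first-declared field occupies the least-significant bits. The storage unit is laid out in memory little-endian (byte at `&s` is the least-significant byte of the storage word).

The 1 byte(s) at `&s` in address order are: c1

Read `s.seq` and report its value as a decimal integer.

3

[0]=0xc1 (little-endian) → word 0xc1
addr_hi:1 @ bit 0 → (0xc1>>0)&0x1 = 0x1
cnt:1 @ bit 1 → (0xc1>>1)&0x1 = 0x0
slot:1 @ bit 2 → (0xc1>>2)&0x1 = 0x0
chan:1 @ bit 3 → (0xc1>>3)&0x1 = 0x0
ver:2 @ bit 4 → (0xc1>>4)&0x3 = 0x0
seq:2 @ bit 6 → (0xc1>>6)&0x3 = 0x3  ←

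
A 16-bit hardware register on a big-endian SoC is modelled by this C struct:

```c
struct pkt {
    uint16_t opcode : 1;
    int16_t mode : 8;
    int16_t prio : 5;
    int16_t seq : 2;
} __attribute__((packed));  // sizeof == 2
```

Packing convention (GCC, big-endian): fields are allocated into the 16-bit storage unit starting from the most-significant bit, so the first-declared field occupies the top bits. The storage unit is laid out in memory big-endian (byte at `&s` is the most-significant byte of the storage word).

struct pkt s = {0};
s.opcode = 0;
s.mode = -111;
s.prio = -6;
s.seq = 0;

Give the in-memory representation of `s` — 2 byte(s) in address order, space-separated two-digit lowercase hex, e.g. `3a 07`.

opcode:1 = 0 → 0x0 << 15 → word 0x0000
mode:8 = -111 → 0x91 << 7 → word 0x4880
prio:5 = -6 → 0x1a << 2 → word 0x48e8
seq:2 = 0 → 0x0 << 0 → word 0x48e8
word = 0x48e8 → big-endian bytes:
  [0]=0x48  [1]=0xe8

48 e8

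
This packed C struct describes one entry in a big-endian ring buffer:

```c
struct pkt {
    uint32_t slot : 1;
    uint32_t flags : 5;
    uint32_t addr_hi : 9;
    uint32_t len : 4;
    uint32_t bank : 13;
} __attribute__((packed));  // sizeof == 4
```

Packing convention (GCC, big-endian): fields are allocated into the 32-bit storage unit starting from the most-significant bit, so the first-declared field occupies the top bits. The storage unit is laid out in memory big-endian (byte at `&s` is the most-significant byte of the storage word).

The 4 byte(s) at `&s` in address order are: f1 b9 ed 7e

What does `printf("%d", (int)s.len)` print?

[0]=0xf1 [1]=0xb9 [2]=0xed [3]=0x7e (big-endian) → word 0xf1b9ed7e
slot:1 @ bit 31 → (0xf1b9ed7e>>31)&0x1 = 0x1
flags:5 @ bit 26 → (0xf1b9ed7e>>26)&0x1f = 0x1c
addr_hi:9 @ bit 17 → (0xf1b9ed7e>>17)&0x1ff = 0xdc
len:4 @ bit 13 → (0xf1b9ed7e>>13)&0xf = 0xf  ←
bank:13 @ bit 0 → (0xf1b9ed7e>>0)&0x1fff = 0xd7e

15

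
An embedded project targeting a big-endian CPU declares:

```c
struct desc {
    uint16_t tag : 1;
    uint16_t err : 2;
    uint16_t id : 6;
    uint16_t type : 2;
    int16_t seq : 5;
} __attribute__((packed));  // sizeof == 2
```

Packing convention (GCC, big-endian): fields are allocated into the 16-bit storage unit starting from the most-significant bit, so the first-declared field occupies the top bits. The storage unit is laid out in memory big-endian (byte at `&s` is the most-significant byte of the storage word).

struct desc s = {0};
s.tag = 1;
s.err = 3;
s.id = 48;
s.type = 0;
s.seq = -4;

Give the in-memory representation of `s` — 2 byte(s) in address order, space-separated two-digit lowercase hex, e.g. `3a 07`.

tag (1b) val=1 bits=0x1 at bit 15: 0x8000
err (2b) val=3 bits=0x3 at bit 13: 0xe000
id (6b) val=48 bits=0x30 at bit 7: 0xf800
type (2b) val=0 bits=0x0 at bit 5: 0xf800
seq (5b) val=-4 bits=0x1c at bit 0: 0xf81c
word = 0xf81c → big-endian bytes:
  [0]=0xf8  [1]=0x1c

f8 1c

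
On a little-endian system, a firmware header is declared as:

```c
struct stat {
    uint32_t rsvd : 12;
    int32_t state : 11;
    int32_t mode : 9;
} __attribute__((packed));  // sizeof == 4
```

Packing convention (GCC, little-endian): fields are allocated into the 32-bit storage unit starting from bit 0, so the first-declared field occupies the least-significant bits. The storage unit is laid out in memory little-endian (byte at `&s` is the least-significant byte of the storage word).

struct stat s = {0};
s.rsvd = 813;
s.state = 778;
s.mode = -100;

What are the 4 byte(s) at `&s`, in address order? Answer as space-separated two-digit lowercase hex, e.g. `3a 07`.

2d a3 30 ce

[0+:12] rsvd=813 & 0xfff = 0x32d; word=0x0000032d
[12+:11] state=778 & 0x7ff = 0x30a; word=0x0030a32d
[23+:9] mode=-100 & 0x1ff = 0x19c; word=0xce30a32d
word = 0xce30a32d → little-endian bytes:
  [0]=0x2d  [1]=0xa3  [2]=0x30  [3]=0xce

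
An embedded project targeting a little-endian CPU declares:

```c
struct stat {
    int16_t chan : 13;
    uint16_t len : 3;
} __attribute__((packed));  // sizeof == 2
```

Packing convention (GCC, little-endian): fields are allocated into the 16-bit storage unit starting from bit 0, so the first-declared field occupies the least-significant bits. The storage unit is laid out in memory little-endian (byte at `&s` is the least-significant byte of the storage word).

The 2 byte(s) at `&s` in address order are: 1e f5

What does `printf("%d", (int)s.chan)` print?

[0]=0x1e [1]=0xf5 (little-endian) → word 0xf51e
chan:13 @ bit 0 → (0xf51e>>0)&0x1fff = 0x151e  ←
len:3 @ bit 13 → (0xf51e>>13)&0x7 = 0x7
chan signed 13b, MSB=1: 5406 - 8192 = -2786

-2786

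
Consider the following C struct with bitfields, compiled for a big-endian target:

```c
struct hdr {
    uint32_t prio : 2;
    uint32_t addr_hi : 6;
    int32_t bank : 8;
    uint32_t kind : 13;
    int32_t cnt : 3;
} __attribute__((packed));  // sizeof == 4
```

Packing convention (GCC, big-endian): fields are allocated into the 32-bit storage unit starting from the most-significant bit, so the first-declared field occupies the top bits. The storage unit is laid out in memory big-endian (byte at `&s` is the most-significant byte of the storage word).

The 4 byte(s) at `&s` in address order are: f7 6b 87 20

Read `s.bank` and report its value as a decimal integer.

[0]=0xf7 [1]=0x6b [2]=0x87 [3]=0x20 (big-endian) → word 0xf76b8720
prio [30+:2] = (word>>30) & 0x3 = 3
addr_hi [24+:6] = (word>>24) & 0x3f = 55
bank [16+:8] = (word>>16) & 0xff = 107  ←
kind [3+:13] = (word>>3) & 0x1fff = 4324
cnt [0+:3] = (word>>0) & 0x7 = 0
bank signed 8b, MSB=0: value = 107

107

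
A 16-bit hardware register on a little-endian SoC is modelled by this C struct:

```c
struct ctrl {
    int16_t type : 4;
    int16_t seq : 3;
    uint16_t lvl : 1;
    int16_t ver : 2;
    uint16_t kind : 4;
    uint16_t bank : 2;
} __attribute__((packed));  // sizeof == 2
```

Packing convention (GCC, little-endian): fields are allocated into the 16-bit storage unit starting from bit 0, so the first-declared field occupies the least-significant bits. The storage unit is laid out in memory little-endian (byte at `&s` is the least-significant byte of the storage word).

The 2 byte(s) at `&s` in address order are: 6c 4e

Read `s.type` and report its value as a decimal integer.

[0]=0x6c [1]=0x4e (little-endian) → word 0x4e6c
type [0+:4] = (word>>0) & 0xf = 12  ←
seq [4+:3] = (word>>4) & 0x7 = 6
lvl [7+:1] = (word>>7) & 0x1 = 0
ver [8+:2] = (word>>8) & 0x3 = 2
kind [10+:4] = (word>>10) & 0xf = 3
bank [14+:2] = (word>>14) & 0x3 = 1
type signed 4b, MSB=1: 12 - 16 = -4

-4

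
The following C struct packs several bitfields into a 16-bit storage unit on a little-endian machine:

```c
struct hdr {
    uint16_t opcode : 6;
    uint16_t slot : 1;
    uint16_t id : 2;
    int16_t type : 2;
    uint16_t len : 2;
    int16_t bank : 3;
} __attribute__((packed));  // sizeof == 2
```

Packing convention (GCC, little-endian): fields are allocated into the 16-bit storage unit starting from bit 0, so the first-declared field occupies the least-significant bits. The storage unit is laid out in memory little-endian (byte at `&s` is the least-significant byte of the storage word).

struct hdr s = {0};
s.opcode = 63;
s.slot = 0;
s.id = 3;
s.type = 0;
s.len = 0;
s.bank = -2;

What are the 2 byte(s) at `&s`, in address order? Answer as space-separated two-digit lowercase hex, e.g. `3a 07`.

bf c1

[0+:6] opcode=63 & 0x3f = 0x3f; word=0x003f
[6+:1] slot=0 & 0x1 = 0x0; word=0x003f
[7+:2] id=3 & 0x3 = 0x3; word=0x01bf
[9+:2] type=0 & 0x3 = 0x0; word=0x01bf
[11+:2] len=0 & 0x3 = 0x0; word=0x01bf
[13+:3] bank=-2 & 0x7 = 0x6; word=0xc1bf
word = 0xc1bf → little-endian bytes:
  [0]=0xbf  [1]=0xc1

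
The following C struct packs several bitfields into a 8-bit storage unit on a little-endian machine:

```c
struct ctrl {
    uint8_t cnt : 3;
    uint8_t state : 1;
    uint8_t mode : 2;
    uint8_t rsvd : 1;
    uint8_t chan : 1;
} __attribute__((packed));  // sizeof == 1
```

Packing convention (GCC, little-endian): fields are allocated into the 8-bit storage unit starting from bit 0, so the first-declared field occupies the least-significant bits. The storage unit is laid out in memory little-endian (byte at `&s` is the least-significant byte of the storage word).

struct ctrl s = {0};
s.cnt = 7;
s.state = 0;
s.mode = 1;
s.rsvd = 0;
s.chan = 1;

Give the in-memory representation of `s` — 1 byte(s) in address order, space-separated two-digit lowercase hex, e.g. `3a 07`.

[0+:3] cnt=7 & 0x7 = 0x7; word=0x07
[3+:1] state=0 & 0x1 = 0x0; word=0x07
[4+:2] mode=1 & 0x3 = 0x1; word=0x17
[6+:1] rsvd=0 & 0x1 = 0x0; word=0x17
[7+:1] chan=1 & 0x1 = 0x1; word=0x97
word = 0x97 → little-endian bytes:
  [0]=0x97

97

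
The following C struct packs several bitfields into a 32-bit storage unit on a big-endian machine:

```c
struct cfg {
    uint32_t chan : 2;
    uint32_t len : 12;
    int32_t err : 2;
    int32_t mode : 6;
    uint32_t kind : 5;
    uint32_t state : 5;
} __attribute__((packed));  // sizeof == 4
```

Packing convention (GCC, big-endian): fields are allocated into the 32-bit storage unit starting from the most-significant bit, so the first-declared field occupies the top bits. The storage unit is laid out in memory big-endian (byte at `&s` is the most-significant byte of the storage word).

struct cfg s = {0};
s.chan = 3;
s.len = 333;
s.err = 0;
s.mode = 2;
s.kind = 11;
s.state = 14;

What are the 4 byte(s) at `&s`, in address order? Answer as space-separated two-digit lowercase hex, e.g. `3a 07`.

[30+:2] chan=3 & 0x3 = 0x3; word=0xc0000000
[18+:12] len=333 & 0xfff = 0x14d; word=0xc5340000
[16+:2] err=0 & 0x3 = 0x0; word=0xc5340000
[10+:6] mode=2 & 0x3f = 0x2; word=0xc5340800
[5+:5] kind=11 & 0x1f = 0xb; word=0xc5340960
[0+:5] state=14 & 0x1f = 0xe; word=0xc534096e
word = 0xc534096e → big-endian bytes:
  [0]=0xc5  [1]=0x34  [2]=0x09  [3]=0x6e

c5 34 09 6e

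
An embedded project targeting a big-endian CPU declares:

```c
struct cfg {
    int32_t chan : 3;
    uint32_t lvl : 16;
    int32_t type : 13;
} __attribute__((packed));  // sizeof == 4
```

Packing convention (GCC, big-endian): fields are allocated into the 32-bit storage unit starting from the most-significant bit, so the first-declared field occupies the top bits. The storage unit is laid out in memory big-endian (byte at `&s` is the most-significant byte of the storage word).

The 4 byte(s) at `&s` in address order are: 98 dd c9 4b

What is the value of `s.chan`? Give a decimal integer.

-4

[0]=0x98 [1]=0xdd [2]=0xc9 [3]=0x4b (big-endian) → word 0x98ddc94b
chan [29+:3] = (word>>29) & 0x7 = 4  ←
lvl [13+:16] = (word>>13) & 0xffff = 50926
type [0+:13] = (word>>0) & 0x1fff = 2379
chan signed 3b, MSB=1: 4 - 8 = -4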